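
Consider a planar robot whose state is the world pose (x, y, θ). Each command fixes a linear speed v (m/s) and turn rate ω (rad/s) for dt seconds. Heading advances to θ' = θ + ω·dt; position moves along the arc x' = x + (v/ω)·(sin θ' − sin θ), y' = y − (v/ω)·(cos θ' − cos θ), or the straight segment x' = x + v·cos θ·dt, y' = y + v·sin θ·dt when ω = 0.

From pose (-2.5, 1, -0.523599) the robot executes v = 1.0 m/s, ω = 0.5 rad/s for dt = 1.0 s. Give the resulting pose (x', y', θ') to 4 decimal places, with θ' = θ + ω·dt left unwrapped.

(-1.5472, 0.7326, -0.0236)

θ' = -0.5236 + 0.5·1.0 = -0.0236
R = v/ω = 1.0/0.5 = 2.0000
x' = -2.5 + 2.0000·(sin -0.0236 − sin -0.5236) = -1.5472
y' = 1 − 2.0000·(cos -0.0236 − cos -0.5236) = 0.7326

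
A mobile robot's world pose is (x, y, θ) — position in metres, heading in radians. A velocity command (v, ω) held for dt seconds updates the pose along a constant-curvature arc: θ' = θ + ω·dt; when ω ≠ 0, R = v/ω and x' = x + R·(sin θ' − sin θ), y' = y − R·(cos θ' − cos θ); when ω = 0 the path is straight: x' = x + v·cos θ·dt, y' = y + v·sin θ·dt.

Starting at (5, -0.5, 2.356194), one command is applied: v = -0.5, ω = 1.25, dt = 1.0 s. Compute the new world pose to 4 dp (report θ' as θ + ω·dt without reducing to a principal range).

θ' = 2.3562 + 1.25·1.0 = 3.6062
R = v/ω = -0.5/1.25 = -0.4000
x' = 5 + -0.4000·(sin 3.6062 − sin 2.3562) = 5.4621
y' = -0.5 − -0.4000·(cos 3.6062 − cos 2.3562) = -0.5748

(5.4621, -0.5748, 3.6062)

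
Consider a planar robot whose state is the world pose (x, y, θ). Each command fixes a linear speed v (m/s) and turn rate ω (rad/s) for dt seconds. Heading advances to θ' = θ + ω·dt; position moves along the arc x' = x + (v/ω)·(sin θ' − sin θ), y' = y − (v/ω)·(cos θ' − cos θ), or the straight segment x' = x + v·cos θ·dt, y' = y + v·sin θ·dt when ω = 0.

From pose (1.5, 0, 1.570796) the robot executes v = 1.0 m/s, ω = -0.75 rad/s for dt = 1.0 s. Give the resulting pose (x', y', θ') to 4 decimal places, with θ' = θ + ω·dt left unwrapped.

(1.8577, 0.9089, 0.8208)

θ' = 1.5708 + -0.75·1.0 = 0.8208
R = v/ω = 1.0/-0.75 = -1.3333
x' = 1.5 + -1.3333·(sin 0.8208 − sin 1.5708) = 1.8577
y' = 0 − -1.3333·(cos 0.8208 − cos 1.5708) = 0.9089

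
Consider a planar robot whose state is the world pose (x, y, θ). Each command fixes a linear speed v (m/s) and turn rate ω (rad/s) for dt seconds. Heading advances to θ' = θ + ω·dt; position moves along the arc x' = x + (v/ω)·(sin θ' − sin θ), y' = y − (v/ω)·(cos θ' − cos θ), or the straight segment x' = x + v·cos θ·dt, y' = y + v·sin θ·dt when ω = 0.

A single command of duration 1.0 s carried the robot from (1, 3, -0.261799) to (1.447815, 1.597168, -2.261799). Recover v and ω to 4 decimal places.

Δθ = -2.261799 − -0.261799 = -2.000000
ω = Δθ/dt = -2.000000/1.0 = -2.0000
R = −Δy/(cos θ' − cos θ) = -0.8750
v = R·ω = -0.8750·-2.0000 = 1.7500

v = 1.7500, ω = -2.0000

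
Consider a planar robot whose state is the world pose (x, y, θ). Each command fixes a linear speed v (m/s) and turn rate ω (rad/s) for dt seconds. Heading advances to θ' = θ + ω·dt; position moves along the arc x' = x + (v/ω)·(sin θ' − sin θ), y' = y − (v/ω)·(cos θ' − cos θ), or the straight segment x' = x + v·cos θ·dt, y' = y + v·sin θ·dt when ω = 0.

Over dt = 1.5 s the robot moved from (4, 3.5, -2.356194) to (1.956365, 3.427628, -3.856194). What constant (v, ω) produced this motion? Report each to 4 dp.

Δθ = -3.856194 − -2.356194 = -1.500000
ω = Δθ/dt = -1.500000/1.5 = -1.0000
R = Δx/(sin θ' − sin θ) = -1.5000
v = R·ω = -1.5000·-1.0000 = 1.5000

v = 1.5000, ω = -1.0000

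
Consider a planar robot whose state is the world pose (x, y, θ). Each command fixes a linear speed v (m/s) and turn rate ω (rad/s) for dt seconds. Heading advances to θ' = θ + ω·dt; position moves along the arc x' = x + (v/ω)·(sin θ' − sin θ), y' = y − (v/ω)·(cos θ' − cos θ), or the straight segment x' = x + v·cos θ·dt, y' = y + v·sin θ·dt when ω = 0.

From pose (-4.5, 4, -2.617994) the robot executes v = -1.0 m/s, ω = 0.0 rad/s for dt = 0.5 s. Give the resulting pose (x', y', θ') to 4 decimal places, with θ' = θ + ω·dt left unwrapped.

θ' = -2.6180 + 0.0·0.5 = -2.6180
ω = 0 → straight: x' = -4.5 + -1.0·cos(-2.6180)·0.5 = -4.0670
y' = 4 + -1.0·sin(-2.6180)·0.5 = 4.2500

(-4.0670, 4.2500, -2.6180)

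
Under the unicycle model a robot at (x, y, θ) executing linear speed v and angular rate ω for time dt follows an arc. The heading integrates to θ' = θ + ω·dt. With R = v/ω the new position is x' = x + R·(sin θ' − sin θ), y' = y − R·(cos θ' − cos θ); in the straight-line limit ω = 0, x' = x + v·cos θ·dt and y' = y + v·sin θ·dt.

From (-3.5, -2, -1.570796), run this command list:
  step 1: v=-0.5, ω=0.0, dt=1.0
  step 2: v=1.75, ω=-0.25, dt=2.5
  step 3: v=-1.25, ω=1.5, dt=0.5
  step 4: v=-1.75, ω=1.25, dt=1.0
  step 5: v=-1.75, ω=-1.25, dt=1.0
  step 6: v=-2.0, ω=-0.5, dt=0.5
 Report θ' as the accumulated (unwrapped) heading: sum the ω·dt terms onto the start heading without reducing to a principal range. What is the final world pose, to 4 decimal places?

step 1: θ'=-1.5708 (straight) → pose (-3.5000, -1.5000, -1.5708)
step 2: θ'=-2.1958 (R=-7.0000) → pose (-4.8233, -5.5957, -2.1958)
step 3: θ'=-1.4458 (R=-0.8333) → pose (-4.6722, -5.0042, -1.4458)
step 4: θ'=-0.1958 (R=-1.4000) → pose (-5.7889, -3.8055, -0.1958)
step 5: θ'=-1.4458 (R=1.4000) → pose (-6.9056, -2.6068, -1.4458)
step 6: θ'=-1.6958 (R=4.0000) → pose (-6.9056, -1.6094, -1.6958)

(-6.9056, -1.6094, -1.6958)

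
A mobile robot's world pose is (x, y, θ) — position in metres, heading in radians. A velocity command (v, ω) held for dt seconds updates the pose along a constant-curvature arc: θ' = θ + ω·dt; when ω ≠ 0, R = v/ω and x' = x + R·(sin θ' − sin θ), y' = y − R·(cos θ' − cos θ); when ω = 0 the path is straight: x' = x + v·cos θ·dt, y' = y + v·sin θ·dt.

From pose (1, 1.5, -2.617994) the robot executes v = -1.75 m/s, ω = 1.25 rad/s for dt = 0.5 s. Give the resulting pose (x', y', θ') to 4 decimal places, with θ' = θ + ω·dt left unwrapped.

(1.5771, 2.1388, -1.9930)

θ' = -2.6180 + 1.25·0.5 = -1.9930
R = v/ω = -1.75/1.25 = -1.4000
x' = 1 + -1.4000·(sin -1.9930 − sin -2.6180) = 1.5771
y' = 1.5 − -1.4000·(cos -1.9930 − cos -2.6180) = 2.1388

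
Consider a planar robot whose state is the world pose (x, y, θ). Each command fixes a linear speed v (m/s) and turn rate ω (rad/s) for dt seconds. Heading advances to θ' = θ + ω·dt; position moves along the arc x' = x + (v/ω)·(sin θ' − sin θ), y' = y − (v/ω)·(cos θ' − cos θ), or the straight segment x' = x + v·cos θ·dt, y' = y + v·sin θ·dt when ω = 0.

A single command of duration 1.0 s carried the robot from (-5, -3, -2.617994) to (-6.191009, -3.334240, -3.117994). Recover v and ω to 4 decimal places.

Δθ = -3.117994 − -2.617994 = -0.500000
ω = Δθ/dt = -0.500000/1.0 = -0.5000
R = Δx/(sin θ' − sin θ) = -2.5000
v = R·ω = -2.5000·-0.5000 = 1.2500

v = 1.2500, ω = -0.5000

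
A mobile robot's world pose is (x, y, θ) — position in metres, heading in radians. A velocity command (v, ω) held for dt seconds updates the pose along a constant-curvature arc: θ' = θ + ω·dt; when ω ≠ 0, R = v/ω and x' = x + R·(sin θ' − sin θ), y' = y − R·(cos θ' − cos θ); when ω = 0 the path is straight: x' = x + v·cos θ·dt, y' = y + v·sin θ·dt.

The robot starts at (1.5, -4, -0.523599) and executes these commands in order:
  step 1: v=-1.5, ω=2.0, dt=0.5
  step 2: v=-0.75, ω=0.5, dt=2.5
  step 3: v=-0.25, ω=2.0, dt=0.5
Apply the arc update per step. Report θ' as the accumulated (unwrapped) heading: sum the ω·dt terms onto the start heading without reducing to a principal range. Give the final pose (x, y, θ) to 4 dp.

(0.0601, -5.6435, 2.7264)

step 1: θ'=0.4764 (R=-0.7500) → pose (0.7811, -3.9830, 0.4764)
step 2: θ'=1.7264 (R=-1.5000) → pose (-0.0129, -5.5485, 1.7264)
step 3: θ'=2.7264 (R=-0.1250) → pose (0.0601, -5.6435, 2.7264)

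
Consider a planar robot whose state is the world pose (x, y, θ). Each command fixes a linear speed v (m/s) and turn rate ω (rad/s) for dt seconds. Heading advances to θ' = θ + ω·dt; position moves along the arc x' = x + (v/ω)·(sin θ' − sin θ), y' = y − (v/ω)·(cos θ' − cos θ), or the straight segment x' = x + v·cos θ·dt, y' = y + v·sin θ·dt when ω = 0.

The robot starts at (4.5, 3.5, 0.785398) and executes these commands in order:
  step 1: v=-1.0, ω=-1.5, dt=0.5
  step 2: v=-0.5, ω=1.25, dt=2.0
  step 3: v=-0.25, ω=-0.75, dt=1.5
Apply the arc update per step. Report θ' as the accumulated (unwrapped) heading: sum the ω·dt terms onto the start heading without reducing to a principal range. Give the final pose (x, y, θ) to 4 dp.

step 1: θ'=0.0354 (R=0.6667) → pose (4.0522, 3.3052, 0.0354)
step 2: θ'=2.5354 (R=-0.4000) → pose (3.8384, 2.5767, 2.5354)
step 3: θ'=1.4104 (R=0.3333) → pose (3.9776, 2.2495, 1.4104)

(3.9776, 2.2495, 1.4104)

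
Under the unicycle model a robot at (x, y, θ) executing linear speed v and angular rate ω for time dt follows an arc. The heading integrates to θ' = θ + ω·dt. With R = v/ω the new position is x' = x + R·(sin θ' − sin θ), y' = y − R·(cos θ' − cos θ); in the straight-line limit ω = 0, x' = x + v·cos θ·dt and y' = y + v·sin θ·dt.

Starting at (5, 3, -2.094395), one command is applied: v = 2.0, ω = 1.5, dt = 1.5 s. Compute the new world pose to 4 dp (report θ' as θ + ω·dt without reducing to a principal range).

θ' = -2.0944 + 1.5·1.5 = 0.1556
R = v/ω = 2.0/1.5 = 1.3333
x' = 5 + 1.3333·(sin 0.1556 − sin -2.0944) = 6.3613
y' = 3 − 1.3333·(cos 0.1556 − cos -2.0944) = 1.0161

(6.3613, 1.0161, 0.1556)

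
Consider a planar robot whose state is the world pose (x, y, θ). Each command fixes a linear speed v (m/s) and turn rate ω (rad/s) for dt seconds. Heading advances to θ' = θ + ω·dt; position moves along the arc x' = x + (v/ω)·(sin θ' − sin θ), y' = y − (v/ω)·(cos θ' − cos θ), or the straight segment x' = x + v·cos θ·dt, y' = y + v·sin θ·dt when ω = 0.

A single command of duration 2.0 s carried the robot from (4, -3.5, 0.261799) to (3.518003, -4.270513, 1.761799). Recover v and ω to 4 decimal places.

Δθ = 1.761799 − 0.261799 = 1.500000
ω = Δθ/dt = 1.500000/2.0 = 0.7500
R = −Δy/(cos θ' − cos θ) = -0.6667
v = R·ω = -0.6667·0.7500 = -0.5000

v = -0.5000, ω = 0.7500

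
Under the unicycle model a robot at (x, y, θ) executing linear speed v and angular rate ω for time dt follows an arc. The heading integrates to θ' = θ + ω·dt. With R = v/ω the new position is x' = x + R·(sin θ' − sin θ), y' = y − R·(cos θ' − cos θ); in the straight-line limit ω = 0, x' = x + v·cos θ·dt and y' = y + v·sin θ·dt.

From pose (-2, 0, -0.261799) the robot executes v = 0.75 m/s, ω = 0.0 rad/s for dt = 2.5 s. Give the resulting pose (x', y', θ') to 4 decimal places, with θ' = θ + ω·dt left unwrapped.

(-0.1889, -0.4853, -0.2618)

θ' = -0.2618 + 0.0·2.5 = -0.2618
ω = 0 → straight: x' = -2 + 0.75·cos(-0.2618)·2.5 = -0.1889
y' = 0 + 0.75·sin(-0.2618)·2.5 = -0.4853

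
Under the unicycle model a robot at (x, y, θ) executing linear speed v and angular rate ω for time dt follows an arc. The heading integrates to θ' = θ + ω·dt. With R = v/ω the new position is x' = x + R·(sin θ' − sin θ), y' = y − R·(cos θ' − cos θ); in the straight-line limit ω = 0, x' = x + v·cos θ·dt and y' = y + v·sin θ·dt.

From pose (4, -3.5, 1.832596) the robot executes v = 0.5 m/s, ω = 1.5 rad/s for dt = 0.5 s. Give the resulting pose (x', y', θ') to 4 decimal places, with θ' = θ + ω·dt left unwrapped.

(3.8548, -3.3037, 2.5826)

θ' = 1.8326 + 1.5·0.5 = 2.5826
R = v/ω = 0.5/1.5 = 0.3333
x' = 4 + 0.3333·(sin 2.5826 − sin 1.8326) = 3.8548
y' = -3.5 − 0.3333·(cos 2.5826 − cos 1.8326) = -3.3037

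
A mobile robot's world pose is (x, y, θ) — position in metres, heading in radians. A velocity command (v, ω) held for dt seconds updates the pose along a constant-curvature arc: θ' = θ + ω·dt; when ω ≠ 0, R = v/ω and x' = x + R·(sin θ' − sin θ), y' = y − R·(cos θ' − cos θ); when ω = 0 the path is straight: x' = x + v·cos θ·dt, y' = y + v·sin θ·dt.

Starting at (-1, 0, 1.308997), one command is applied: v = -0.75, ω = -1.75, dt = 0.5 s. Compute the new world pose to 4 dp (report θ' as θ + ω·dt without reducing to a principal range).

(-1.2338, -0.2779, 0.4340)

θ' = 1.3090 + -1.75·0.5 = 0.4340
R = v/ω = -0.75/-1.75 = 0.4286
x' = -1 + 0.4286·(sin 0.4340 − sin 1.3090) = -1.2338
y' = 0 − 0.4286·(cos 0.4340 − cos 1.3090) = -0.2779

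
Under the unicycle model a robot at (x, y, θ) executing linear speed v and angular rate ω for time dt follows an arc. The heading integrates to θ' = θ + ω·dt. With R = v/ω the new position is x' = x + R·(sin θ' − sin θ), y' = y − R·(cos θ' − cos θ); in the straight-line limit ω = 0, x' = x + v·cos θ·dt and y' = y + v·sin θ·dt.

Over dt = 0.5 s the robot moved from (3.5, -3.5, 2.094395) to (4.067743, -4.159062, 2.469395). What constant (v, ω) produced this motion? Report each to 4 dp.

Δθ = 2.469395 − 2.094395 = 0.375000
ω = Δθ/dt = 0.375000/0.5 = 0.7500
R = −Δy/(cos θ' − cos θ) = -2.3333
v = R·ω = -2.3333·0.7500 = -1.7500

v = -1.7500, ω = 0.7500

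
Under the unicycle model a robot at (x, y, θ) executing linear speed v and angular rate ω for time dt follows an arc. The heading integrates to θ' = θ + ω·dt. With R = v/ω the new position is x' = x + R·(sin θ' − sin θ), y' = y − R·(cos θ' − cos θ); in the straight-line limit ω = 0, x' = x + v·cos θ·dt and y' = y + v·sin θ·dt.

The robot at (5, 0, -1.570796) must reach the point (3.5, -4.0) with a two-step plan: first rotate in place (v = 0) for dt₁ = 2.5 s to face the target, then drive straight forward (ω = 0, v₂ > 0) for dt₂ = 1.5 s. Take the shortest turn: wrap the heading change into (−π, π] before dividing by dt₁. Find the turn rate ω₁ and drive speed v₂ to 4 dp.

ω₁ = -0.1435, v₂ = 2.8480

heading to target = atan2(-4−0, 3.5−5) = -1.9296
Δθ = wrap(-1.9296 − -1.5708) = -0.3588; ω₁ = Δθ/dt₁ = -0.1435
distance = √((3.5−5)² + (-4−0)²) = 4.2720; v₂ = distance/dt₂ = 2.8480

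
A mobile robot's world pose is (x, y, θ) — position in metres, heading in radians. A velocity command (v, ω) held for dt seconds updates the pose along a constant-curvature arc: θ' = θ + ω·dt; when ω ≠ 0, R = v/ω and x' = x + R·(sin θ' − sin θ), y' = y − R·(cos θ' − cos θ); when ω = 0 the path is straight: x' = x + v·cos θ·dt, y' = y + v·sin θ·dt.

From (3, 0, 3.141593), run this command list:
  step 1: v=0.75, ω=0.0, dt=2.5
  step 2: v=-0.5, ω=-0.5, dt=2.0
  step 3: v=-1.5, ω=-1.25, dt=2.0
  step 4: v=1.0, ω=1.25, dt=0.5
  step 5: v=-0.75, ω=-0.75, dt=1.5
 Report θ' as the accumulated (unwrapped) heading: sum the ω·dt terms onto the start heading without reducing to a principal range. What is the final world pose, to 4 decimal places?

(0.0069, -1.9434, -0.8584)

step 1: θ'=3.1416 (straight) → pose (1.1250, 0.0000, 3.1416)
step 2: θ'=2.1416 (R=1.0000) → pose (1.9665, -0.4597, 2.1416)
step 3: θ'=-0.3584 (R=1.2000) → pose (0.5358, -2.2318, -0.3584)
step 4: θ'=0.2666 (R=0.8000) → pose (1.0272, -2.2544, 0.2666)
step 5: θ'=-0.8584 (R=1.0000) → pose (0.0069, -1.9434, -0.8584)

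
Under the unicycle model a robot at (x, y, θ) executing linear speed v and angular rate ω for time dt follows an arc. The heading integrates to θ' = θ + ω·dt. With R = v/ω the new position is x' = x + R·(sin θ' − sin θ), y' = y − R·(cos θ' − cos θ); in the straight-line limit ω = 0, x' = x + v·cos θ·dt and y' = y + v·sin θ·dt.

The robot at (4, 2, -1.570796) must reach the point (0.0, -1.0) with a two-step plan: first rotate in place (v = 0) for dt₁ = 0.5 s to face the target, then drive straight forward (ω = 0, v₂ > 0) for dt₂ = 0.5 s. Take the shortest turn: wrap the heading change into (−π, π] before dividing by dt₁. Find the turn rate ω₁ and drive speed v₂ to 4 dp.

ω₁ = -1.8546, v₂ = 10.0000

heading to target = atan2(-1−2, 0−4) = -2.4981
Δθ = wrap(-2.4981 − -1.5708) = -0.9273; ω₁ = Δθ/dt₁ = -1.8546
distance = √((0−4)² + (-1−2)²) = 5.0000; v₂ = distance/dt₂ = 10.0000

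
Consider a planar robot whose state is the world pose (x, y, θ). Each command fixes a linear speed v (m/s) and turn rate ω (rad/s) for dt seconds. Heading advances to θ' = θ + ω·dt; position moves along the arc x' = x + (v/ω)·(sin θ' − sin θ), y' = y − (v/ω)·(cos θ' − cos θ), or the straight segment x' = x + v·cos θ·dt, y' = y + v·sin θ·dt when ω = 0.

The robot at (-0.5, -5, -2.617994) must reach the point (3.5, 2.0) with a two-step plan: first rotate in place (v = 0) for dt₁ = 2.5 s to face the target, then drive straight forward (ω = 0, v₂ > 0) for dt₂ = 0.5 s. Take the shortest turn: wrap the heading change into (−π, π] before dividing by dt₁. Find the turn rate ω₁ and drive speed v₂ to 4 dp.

ω₁ = -1.0454, v₂ = 16.1245

heading to target = atan2(2−-5, 3.5−-0.5) = 1.0517
Δθ = wrap(1.0517 − -2.6180) = -2.6135; ω₁ = Δθ/dt₁ = -1.0454
distance = √((3.5−-0.5)² + (2−-5)²) = 8.0623; v₂ = distance/dt₂ = 16.1245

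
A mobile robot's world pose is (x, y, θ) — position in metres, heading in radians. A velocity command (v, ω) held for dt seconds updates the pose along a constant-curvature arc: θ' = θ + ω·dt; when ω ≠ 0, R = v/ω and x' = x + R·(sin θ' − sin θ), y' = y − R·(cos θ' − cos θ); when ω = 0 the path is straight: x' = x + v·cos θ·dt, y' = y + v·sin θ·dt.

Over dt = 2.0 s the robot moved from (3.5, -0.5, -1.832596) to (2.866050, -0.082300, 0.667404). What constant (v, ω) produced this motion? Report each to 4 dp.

Δθ = 0.667404 − -1.832596 = 2.500000
ω = Δθ/dt = 2.500000/2.0 = 1.2500
R = Δx/(sin θ' − sin θ) = -0.4000
v = R·ω = -0.4000·1.2500 = -0.5000

v = -0.5000, ω = 1.2500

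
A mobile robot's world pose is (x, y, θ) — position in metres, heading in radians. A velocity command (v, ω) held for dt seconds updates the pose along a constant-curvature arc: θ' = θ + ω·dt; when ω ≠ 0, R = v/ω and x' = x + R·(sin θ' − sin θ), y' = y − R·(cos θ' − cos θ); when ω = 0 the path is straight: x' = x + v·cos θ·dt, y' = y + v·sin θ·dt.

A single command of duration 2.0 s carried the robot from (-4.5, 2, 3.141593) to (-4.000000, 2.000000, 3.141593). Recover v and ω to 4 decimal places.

v = -0.2500, ω = 0.0000

Δθ = 3.141593 − 3.141593 = 0.000000
ω = Δθ/dt = 0.000000/2.0 = 0.0000
ω = 0 → v = (Δx·cos θ + Δy·sin θ)/dt = -0.2500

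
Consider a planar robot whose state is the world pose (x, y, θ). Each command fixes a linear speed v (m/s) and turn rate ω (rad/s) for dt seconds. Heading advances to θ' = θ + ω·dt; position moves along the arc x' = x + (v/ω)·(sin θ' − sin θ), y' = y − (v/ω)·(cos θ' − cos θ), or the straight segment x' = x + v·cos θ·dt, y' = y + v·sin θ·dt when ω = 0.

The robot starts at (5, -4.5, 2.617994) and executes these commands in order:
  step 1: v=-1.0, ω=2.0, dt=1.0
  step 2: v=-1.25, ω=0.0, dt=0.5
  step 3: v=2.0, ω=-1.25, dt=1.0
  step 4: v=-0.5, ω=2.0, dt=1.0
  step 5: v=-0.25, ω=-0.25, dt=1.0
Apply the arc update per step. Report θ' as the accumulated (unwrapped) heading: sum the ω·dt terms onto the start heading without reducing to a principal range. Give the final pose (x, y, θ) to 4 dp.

(4.5888, -4.2892, 5.1180)

step 1: θ'=4.6180 (R=-0.5000) → pose (5.7478, -4.1141, 4.6180)
step 2: θ'=4.6180 (straight) → pose (5.8067, -3.4919, 4.6180)
step 3: θ'=3.3680 (R=-1.6000) → pose (4.5730, -4.9003, 3.3680)
step 4: θ'=5.3680 (R=-0.2500) → pose (4.7150, -4.5042, 5.3680)
step 5: θ'=5.1180 (R=1.0000) → pose (4.5888, -4.2892, 5.1180)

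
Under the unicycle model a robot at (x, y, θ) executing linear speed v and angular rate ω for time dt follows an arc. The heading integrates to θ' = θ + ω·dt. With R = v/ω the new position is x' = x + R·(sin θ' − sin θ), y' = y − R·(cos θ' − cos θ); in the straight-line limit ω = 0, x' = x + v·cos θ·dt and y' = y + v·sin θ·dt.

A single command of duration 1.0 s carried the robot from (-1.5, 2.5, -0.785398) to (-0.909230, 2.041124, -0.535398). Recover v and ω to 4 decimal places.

Δθ = -0.535398 − -0.785398 = 0.250000
ω = Δθ/dt = 0.250000/1.0 = 0.2500
R = Δx/(sin θ' − sin θ) = 3.0000
v = R·ω = 3.0000·0.2500 = 0.7500

v = 0.7500, ω = 0.2500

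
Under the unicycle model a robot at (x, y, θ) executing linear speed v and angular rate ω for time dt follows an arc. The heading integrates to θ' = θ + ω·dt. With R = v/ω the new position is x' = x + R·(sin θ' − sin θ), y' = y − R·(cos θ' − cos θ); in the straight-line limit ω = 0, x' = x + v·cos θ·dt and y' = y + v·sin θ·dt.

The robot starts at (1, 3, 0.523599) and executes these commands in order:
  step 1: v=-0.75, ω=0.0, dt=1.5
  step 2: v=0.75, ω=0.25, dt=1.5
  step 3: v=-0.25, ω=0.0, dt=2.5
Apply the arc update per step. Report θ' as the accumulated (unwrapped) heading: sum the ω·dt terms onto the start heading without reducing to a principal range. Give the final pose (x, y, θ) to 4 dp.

(0.4839, 2.6784, 0.8986)

step 1: θ'=0.5236 (straight) → pose (0.0257, 2.4375, 0.5236)
step 2: θ'=0.8986 (R=3.0000) → pose (0.8731, 3.1675, 0.8986)
step 3: θ'=0.8986 (straight) → pose (0.4839, 2.6784, 0.8986)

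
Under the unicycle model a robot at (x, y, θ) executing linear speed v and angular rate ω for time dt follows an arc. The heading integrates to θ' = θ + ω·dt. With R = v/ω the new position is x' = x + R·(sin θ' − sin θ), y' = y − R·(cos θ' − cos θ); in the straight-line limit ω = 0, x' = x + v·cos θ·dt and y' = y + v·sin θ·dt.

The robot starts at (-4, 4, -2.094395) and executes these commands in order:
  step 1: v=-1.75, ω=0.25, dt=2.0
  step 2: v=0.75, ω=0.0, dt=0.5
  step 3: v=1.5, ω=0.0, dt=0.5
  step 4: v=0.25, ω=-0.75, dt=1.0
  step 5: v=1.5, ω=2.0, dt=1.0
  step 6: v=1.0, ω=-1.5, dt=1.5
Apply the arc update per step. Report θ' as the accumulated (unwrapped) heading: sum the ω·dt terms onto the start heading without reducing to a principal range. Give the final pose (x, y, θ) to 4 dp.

(-2.7803, 3.5583, -2.5944)

step 1: θ'=-1.5944 (R=-7.0000) → pose (-3.0641, 7.3348, -1.5944)
step 2: θ'=-1.5944 (straight) → pose (-3.0730, 6.9599, -1.5944)
step 3: θ'=-1.5944 (straight) → pose (-3.0907, 6.2101, -1.5944)
step 4: θ'=-2.3444 (R=-0.3333) → pose (-3.1854, 5.9851, -2.3444)
step 5: θ'=-0.3444 (R=0.7500) → pose (-2.9021, 4.7551, -0.3444)
step 6: θ'=-2.5944 (R=-0.6667) → pose (-2.7803, 3.5583, -2.5944)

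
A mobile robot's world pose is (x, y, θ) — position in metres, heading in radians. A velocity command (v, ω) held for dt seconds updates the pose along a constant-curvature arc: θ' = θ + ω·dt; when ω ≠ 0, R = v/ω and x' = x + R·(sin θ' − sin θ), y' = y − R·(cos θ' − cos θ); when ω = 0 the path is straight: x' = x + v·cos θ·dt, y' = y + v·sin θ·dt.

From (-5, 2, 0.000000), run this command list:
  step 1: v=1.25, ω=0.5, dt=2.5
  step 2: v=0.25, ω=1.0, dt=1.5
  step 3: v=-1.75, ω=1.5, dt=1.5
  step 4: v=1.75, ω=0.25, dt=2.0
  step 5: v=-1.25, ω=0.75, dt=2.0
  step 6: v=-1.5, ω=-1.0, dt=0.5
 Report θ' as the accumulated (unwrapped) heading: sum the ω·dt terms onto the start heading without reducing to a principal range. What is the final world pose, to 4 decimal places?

step 1: θ'=1.2500 (R=2.5000) → pose (-2.6275, 3.7117, 1.2500)
step 2: θ'=2.7500 (R=0.2500) → pose (-2.7694, 4.0216, 2.7500)
step 3: θ'=5.0000 (R=-1.1667) → pose (-1.2054, 5.4309, 5.0000)
step 4: θ'=5.5000 (R=7.0000) → pose (0.5683, 2.4558, 5.5000)
step 5: θ'=7.0000 (R=-1.6667) → pose (-1.7025, 2.5312, 7.0000)
step 6: θ'=6.5000 (R=1.5000) → pose (-2.3653, 2.1972, 6.5000)

(-2.3653, 2.1972, 6.5000)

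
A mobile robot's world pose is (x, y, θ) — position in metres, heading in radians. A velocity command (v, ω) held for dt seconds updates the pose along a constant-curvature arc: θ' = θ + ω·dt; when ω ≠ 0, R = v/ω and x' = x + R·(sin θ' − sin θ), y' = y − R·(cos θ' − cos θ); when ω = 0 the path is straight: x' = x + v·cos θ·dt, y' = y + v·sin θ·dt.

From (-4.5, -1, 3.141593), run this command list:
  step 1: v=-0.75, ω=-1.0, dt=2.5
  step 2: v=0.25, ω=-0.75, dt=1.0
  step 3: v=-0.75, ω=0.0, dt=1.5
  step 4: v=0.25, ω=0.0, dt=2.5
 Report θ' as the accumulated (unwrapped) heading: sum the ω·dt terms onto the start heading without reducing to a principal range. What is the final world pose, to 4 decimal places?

(-4.3127, -2.2324, -0.1084)

step 1: θ'=0.6416 (R=0.7500) → pose (-4.0511, -2.3509, 0.6416)
step 2: θ'=-0.1084 (R=-0.3333) → pose (-3.8156, -2.2865, -0.1084)
step 3: θ'=-0.1084 (straight) → pose (-4.9340, -2.1648, -0.1084)
step 4: θ'=-0.1084 (straight) → pose (-4.3127, -2.2324, -0.1084)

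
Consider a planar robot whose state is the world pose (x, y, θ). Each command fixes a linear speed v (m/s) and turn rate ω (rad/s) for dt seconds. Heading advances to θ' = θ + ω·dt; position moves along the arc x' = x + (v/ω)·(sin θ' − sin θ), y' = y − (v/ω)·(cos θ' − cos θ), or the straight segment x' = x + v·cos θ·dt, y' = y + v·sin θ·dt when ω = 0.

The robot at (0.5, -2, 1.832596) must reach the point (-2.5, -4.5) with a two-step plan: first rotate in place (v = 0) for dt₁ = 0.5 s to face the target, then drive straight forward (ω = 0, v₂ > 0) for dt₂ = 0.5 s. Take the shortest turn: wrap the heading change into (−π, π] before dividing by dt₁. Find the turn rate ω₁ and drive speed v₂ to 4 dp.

ω₁ = 4.0075, v₂ = 7.8102

heading to target = atan2(-4.5−-2, -2.5−0.5) = -2.4469
Δθ = wrap(-2.4469 − 1.8326) = 2.0037; ω₁ = Δθ/dt₁ = 4.0075
distance = √((-2.5−0.5)² + (-4.5−-2)²) = 3.9051; v₂ = distance/dt₂ = 7.8102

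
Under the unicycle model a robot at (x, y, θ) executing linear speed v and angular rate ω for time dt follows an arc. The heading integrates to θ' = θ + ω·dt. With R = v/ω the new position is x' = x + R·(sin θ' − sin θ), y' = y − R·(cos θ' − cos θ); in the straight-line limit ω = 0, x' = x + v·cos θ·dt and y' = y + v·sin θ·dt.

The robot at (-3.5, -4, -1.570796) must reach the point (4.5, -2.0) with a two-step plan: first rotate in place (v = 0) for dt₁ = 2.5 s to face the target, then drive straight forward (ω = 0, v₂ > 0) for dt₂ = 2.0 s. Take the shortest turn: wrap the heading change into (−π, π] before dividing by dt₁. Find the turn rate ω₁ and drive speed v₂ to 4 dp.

ω₁ = 0.7263, v₂ = 4.1231

heading to target = atan2(-2−-4, 4.5−-3.5) = 0.2450
Δθ = wrap(0.2450 − -1.5708) = 1.8158; ω₁ = Δθ/dt₁ = 0.7263
distance = √((4.5−-3.5)² + (-2−-4)²) = 8.2462; v₂ = distance/dt₂ = 4.1231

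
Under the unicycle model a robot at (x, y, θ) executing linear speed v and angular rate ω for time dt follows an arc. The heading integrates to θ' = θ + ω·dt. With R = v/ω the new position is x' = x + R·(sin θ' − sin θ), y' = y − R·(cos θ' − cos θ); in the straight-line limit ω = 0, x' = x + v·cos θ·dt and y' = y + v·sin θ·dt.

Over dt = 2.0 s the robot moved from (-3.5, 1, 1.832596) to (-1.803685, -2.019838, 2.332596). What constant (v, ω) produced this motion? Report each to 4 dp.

Δθ = 2.332596 − 1.832596 = 0.500000
ω = Δθ/dt = 0.500000/2.0 = 0.2500
R = −Δy/(cos θ' − cos θ) = -7.0000
v = R·ω = -7.0000·0.2500 = -1.7500

v = -1.7500, ω = 0.2500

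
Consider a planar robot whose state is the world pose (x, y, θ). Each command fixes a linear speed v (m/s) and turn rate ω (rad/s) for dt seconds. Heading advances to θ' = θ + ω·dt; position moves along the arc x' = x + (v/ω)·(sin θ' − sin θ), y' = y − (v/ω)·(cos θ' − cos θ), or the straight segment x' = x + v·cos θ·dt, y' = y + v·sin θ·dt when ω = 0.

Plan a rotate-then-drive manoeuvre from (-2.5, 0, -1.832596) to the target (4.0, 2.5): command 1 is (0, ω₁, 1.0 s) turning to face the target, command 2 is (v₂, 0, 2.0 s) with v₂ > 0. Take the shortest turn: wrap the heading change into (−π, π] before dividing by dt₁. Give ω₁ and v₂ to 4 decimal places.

ω₁ = 2.1998, v₂ = 3.4821

heading to target = atan2(2.5−0, 4−-2.5) = 0.3672
Δθ = wrap(0.3672 − -1.8326) = 2.1998; ω₁ = Δθ/dt₁ = 2.1998
distance = √((4−-2.5)² + (2.5−0)²) = 6.9642; v₂ = distance/dt₂ = 3.4821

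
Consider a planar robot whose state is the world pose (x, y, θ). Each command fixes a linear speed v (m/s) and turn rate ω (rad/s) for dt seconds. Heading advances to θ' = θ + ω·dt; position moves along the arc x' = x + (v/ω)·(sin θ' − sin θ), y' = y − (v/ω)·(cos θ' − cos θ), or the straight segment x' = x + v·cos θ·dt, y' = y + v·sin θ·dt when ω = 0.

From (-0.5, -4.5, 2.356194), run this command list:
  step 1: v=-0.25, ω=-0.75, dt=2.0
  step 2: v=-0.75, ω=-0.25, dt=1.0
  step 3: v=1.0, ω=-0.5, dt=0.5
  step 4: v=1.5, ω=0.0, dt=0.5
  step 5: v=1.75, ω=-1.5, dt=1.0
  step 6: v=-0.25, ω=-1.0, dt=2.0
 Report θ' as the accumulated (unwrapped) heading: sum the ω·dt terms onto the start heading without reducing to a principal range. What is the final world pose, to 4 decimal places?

(1.8011, -5.2181, -3.1438)

step 1: θ'=0.8562 (R=0.3333) → pose (-0.4839, -4.9541, 0.8562)
step 2: θ'=0.6062 (R=3.0000) → pose (-1.0407, -5.4537, 0.6062)
step 3: θ'=0.3562 (R=-2.0000) → pose (-0.5987, -5.2228, 0.3562)
step 4: θ'=0.3562 (straight) → pose (0.1042, -4.9613, 0.3562)
step 5: θ'=-1.1438 (R=-1.1667) → pose (1.5730, -5.5716, -1.1438)
step 6: θ'=-3.1438 (R=0.2500) → pose (1.8011, -5.2181, -3.1438)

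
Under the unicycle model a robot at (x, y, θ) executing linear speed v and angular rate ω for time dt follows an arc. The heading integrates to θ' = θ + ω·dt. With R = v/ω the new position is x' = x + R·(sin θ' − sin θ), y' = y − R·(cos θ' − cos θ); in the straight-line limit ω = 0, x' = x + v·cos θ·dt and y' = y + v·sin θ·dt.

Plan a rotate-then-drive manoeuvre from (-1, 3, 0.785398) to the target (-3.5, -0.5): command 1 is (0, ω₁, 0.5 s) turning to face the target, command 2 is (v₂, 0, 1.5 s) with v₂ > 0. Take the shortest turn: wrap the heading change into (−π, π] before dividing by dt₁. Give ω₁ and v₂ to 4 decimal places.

heading to target = atan2(-0.5−3, -3.5−-1) = -2.1910
Δθ = wrap(-2.1910 − 0.7854) = -2.9764; ω₁ = Δθ/dt₁ = -5.9529
distance = √((-3.5−-1)² + (-0.5−3)²) = 4.3012; v₂ = distance/dt₂ = 2.8674

ω₁ = -5.9529, v₂ = 2.8674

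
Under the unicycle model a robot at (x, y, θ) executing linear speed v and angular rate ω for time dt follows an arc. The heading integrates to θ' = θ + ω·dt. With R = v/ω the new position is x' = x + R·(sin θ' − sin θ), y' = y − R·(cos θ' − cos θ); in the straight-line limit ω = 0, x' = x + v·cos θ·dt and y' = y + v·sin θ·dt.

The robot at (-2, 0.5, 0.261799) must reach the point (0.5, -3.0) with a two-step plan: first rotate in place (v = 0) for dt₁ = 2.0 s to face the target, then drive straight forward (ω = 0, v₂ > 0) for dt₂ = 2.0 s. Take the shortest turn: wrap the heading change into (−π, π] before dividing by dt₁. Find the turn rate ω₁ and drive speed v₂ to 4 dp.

heading to target = atan2(-3−0.5, 0.5−-2) = -0.9505
Δθ = wrap(-0.9505 − 0.2618) = -1.2123; ω₁ = Δθ/dt₁ = -0.6062
distance = √((0.5−-2)² + (-3−0.5)²) = 4.3012; v₂ = distance/dt₂ = 2.1506

ω₁ = -0.6062, v₂ = 2.1506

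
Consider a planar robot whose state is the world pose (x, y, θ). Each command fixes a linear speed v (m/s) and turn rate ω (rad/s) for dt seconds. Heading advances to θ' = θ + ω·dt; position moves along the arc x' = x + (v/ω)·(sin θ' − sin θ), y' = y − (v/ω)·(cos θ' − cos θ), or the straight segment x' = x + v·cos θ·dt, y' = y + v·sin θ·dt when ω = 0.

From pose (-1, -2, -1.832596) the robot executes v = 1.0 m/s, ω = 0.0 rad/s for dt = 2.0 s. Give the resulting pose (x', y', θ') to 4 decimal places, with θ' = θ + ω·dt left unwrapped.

(-1.5176, -3.9319, -1.8326)

θ' = -1.8326 + 0.0·2.0 = -1.8326
ω = 0 → straight: x' = -1 + 1.0·cos(-1.8326)·2.0 = -1.5176
y' = -2 + 1.0·sin(-1.8326)·2.0 = -3.9319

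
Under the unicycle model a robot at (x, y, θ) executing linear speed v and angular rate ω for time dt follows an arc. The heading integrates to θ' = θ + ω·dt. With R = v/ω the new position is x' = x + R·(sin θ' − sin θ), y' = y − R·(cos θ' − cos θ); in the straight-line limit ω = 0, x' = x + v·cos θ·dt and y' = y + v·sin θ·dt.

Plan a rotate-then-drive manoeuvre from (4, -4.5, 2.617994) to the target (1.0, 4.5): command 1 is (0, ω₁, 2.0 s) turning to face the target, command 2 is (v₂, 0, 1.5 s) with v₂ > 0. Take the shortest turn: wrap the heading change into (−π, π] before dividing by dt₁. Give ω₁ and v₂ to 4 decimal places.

ω₁ = -0.3627, v₂ = 6.3246

heading to target = atan2(4.5−-4.5, 1−4) = 1.8925
Δθ = wrap(1.8925 − 2.6180) = -0.7254; ω₁ = Δθ/dt₁ = -0.3627
distance = √((1−4)² + (4.5−-4.5)²) = 9.4868; v₂ = distance/dt₂ = 6.3246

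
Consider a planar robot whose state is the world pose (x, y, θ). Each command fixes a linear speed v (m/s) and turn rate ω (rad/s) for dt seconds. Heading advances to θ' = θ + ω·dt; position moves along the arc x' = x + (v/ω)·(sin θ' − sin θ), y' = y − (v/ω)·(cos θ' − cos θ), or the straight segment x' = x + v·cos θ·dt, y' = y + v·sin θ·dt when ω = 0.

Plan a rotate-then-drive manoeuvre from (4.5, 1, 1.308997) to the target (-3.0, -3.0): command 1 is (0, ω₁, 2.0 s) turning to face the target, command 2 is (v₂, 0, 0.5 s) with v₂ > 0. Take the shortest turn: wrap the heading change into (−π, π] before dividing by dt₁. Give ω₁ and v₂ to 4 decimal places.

ω₁ = 1.1613, v₂ = 17.0000

heading to target = atan2(-3−1, -3−4.5) = -2.6516
Δθ = wrap(-2.6516 − 1.3090) = 2.3226; ω₁ = Δθ/dt₁ = 1.1613
distance = √((-3−4.5)² + (-3−1)²) = 8.5000; v₂ = distance/dt₂ = 17.0000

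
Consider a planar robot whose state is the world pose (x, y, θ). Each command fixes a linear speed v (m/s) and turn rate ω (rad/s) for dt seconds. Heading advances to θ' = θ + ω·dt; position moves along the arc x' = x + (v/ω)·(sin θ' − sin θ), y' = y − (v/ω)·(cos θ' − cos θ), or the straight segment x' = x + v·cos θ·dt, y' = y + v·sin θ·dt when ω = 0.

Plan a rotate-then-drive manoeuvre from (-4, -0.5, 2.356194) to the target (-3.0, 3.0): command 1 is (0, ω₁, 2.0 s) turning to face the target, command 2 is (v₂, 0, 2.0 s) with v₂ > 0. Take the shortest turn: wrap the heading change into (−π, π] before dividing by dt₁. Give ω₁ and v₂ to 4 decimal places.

heading to target = atan2(3−-0.5, -3−-4) = 1.2925
Δθ = wrap(1.2925 − 2.3562) = -1.0637; ω₁ = Δθ/dt₁ = -0.5318
distance = √((-3−-4)² + (3−-0.5)²) = 3.6401; v₂ = distance/dt₂ = 1.8200

ω₁ = -0.5318, v₂ = 1.8200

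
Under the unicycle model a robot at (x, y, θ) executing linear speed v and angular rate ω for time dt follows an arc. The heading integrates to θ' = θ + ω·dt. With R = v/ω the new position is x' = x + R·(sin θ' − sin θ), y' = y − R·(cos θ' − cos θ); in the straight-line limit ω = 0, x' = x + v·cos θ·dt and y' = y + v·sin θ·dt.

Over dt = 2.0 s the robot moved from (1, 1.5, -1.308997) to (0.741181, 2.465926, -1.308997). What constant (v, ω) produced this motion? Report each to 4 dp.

v = -0.5000, ω = 0.0000

Δθ = -1.308997 − -1.308997 = 0.000000
ω = Δθ/dt = 0.000000/2.0 = 0.0000
ω = 0 → v = (Δx·cos θ + Δy·sin θ)/dt = -0.5000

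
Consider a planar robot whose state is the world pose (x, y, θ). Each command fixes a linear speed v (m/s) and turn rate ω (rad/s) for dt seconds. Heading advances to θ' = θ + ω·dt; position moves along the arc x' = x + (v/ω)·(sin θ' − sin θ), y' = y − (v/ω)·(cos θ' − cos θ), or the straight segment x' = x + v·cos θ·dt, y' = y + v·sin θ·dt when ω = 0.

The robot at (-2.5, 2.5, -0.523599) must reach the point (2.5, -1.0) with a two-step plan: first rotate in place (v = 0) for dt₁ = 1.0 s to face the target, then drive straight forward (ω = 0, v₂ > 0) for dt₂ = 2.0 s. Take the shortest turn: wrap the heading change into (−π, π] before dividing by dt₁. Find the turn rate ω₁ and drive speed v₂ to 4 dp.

heading to target = atan2(-1−2.5, 2.5−-2.5) = -0.6107
Δθ = wrap(-0.6107 − -0.5236) = -0.0871; ω₁ = Δθ/dt₁ = -0.0871
distance = √((2.5−-2.5)² + (-1−2.5)²) = 6.1033; v₂ = distance/dt₂ = 3.0516

ω₁ = -0.0871, v₂ = 3.0516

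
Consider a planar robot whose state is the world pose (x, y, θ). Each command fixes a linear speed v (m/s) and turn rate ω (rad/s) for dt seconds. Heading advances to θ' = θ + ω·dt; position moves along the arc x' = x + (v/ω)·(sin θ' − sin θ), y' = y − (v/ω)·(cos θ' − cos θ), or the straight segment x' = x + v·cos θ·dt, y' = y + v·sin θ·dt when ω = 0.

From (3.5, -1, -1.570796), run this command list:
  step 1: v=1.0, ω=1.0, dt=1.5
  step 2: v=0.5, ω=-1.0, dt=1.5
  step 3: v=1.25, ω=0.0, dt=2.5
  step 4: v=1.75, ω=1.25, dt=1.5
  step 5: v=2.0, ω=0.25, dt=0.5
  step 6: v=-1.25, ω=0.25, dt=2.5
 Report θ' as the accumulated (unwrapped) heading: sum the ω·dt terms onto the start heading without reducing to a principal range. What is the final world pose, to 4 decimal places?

step 1: θ'=-0.0708 (R=1.0000) → pose (4.4293, -1.9975, -0.0708)
step 2: θ'=-1.5708 (R=-0.5000) → pose (4.8939, -2.4962, -1.5708)
step 3: θ'=-1.5708 (straight) → pose (4.8939, -5.6212, -1.5708)
step 4: θ'=0.3042 (R=1.4000) → pose (6.7132, -6.9570, 0.3042)
step 5: θ'=0.4292 (R=8.0000) → pose (7.6461, -6.5987, 0.4292)
step 6: θ'=1.0542 (R=-5.0000) → pose (5.3793, -8.6755, 1.0542)

(5.3793, -8.6755, 1.0542)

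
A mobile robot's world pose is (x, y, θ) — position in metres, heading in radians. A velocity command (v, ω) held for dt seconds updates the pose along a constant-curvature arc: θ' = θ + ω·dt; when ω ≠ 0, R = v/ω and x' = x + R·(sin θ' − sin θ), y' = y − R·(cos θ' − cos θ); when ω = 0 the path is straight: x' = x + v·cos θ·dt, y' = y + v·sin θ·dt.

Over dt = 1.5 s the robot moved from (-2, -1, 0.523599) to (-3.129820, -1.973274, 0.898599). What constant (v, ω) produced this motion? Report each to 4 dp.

v = -1.0000, ω = 0.2500

Δθ = 0.898599 − 0.523599 = 0.375000
ω = Δθ/dt = 0.375000/1.5 = 0.2500
R = Δx/(sin θ' − sin θ) = -4.0000
v = R·ω = -4.0000·0.2500 = -1.0000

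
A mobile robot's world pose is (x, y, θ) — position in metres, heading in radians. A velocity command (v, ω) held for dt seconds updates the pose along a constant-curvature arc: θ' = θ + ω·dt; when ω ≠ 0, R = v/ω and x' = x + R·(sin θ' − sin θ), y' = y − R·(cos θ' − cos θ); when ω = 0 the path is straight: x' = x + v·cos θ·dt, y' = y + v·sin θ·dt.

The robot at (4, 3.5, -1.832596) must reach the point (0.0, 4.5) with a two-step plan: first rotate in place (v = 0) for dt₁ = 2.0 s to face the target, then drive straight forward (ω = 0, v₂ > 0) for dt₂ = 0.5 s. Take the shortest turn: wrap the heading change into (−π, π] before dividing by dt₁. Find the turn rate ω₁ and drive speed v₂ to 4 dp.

ω₁ = -0.7770, v₂ = 8.2462

heading to target = atan2(4.5−3.5, 0−4) = 2.8966
Δθ = wrap(2.8966 − -1.8326) = -1.5540; ω₁ = Δθ/dt₁ = -0.7770
distance = √((0−4)² + (4.5−3.5)²) = 4.1231; v₂ = distance/dt₂ = 8.2462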